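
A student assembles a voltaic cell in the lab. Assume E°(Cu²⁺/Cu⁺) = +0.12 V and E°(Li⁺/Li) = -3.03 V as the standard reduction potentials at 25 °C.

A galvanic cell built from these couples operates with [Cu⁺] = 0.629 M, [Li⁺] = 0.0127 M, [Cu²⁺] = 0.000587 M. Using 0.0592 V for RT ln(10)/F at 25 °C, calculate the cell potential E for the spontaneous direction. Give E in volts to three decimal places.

+3.083 V

Cu²⁺/Cu⁺ is the cathode (higher E°), Li⁺/Li the anode: E°cell = +0.12 − (-3.03) = +3.15 V, n = 1.
Overall: Cu²⁺(aq) + Li(s) → Cu⁺(aq) + Li⁺(aq)
Q = [Cu⁺]·[Li⁺] / ([Cu²⁺]); log Q = 1.134.
E = E° − (0.0592/n) log Q = +3.15 − (0.0592/1)(1.134) = +3.083 V.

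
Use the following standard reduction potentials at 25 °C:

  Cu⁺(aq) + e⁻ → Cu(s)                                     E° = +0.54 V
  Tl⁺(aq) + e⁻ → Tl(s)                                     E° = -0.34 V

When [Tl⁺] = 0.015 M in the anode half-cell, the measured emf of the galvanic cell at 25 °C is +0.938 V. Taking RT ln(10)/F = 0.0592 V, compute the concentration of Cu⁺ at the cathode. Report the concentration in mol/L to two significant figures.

0.14 M

Cu⁺/Cu is the cathode, Tl⁺/Tl the anode: E°cell = +0.88 V, n = 1.
Overall reaction: Cu⁺(aq) + Tl(s) → Cu(s) + Tl⁺(aq); Q = [Tl⁺]^1/[Cu⁺]^1.
From E = E° − (0.0592/n) log Q: log Q = (E° − E)·n/0.0592 = (+0.88 − (+0.938))·1/0.0592 = -0.9797.
So 1·log[Cu⁺] = 1·log(0.015) − log Q = -1.8239 − (-0.9797) = -0.8442; [Cu⁺] = 10^(-0.8442) ≈ 0.14 M.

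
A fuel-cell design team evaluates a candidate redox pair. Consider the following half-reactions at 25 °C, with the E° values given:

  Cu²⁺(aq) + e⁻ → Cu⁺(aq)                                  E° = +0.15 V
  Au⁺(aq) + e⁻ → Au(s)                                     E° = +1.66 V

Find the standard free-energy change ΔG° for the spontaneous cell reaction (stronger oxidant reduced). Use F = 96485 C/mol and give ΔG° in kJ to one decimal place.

-145.7 kJ

Au⁺/Au (E° = +1.66 V) is the cathode; Cu²⁺/Cu⁺ (E° = +0.15 V) is the anode, so E°cell = +1.51 V.
Balancing electrons gives n = 1 (lcm of 1 and 1).
ΔG° = −nFE° = −(1)(96485)(+1.51) = -145,692 J = -145.7 kJ.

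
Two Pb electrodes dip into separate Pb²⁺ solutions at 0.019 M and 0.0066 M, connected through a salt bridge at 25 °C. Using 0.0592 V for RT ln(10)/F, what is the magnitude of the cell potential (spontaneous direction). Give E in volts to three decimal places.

For a concentration cell E°cell = 0. The 0.019 M side is the cathode (reduction is favoured where [Pb²⁺] is higher).
With n = 2, E = −(0.0592/2) log([Pb²⁺]ₐₙ/[Pb²⁺]꜀ₐₜ) = −(0.0592/2) log(0.0066/0.019) = −(0.0592/2)(-0.459) = +0.014 V.

+0.014 V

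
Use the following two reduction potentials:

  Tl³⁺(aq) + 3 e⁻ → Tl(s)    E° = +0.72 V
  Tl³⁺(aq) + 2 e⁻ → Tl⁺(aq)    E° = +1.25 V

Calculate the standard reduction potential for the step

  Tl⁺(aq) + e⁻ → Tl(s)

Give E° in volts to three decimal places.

Sequential free energies add, so n₃E°₃ = n₁E°₁ + n₂E°₂.
With n₃ = 3, and the known step contributing 2×(+1.25) V, the unknown satisfies 1·E° = 3×(+0.72) − 2×(+1.25) = -0.340.
E° = -0.340 / 1 = -0.340 V.

-0.340 V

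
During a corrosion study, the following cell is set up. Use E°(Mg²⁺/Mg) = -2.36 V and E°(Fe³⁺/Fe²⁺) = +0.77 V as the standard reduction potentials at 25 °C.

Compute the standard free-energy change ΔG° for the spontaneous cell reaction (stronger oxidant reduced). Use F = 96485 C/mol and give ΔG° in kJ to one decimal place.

-604.0 kJ

Fe³⁺/Fe²⁺ (E° = +0.77 V) is the cathode; Mg²⁺/Mg (E° = -2.36 V) is the anode, so E°cell = +3.13 V.
Balancing electrons gives n = 2 (lcm of 1 and 2).
ΔG° = −nFE° = −(2)(96485)(+3.13) = -603,996 J = -604.0 kJ.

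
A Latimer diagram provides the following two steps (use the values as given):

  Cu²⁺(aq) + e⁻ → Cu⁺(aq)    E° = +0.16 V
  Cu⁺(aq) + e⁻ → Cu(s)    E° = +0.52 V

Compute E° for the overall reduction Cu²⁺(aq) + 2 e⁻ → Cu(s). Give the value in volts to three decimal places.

Standard free energies of sequential steps add: ΔG°₃ = ΔG°₁ + ΔG°₂, so n₃E°₃ = n₁E°₁ + n₂E°₂.
E°₃ = (1×+0.16 + 1×+0.52) / 2 = (+0.680) / 2 = +0.340 V.

+0.340 V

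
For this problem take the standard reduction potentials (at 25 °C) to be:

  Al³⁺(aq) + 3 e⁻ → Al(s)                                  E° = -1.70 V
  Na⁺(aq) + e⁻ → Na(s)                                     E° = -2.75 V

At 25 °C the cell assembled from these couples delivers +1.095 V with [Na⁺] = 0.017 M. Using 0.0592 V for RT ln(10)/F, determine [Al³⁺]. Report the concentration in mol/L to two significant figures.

Al³⁺/Al is the cathode, Na⁺/Na the anode: E°cell = +1.05 V, n = 3.
Overall reaction: Al³⁺(aq) + 3 Na(s) → Al(s) + 3 Na⁺(aq); Q = [Na⁺]^3/[Al³⁺]^1.
From E = E° − (0.0592/n) log Q: log Q = (E° − E)·n/0.0592 = (+1.05 − (+1.095))·3/0.0592 = -2.2804.
So 1·log[Al³⁺] = 3·log(0.017) − log Q = -5.3087 − (-2.2804) = -3.0283; [Al³⁺] = 10^(-3.0283) ≈ 0.00094 M.

0.00094 M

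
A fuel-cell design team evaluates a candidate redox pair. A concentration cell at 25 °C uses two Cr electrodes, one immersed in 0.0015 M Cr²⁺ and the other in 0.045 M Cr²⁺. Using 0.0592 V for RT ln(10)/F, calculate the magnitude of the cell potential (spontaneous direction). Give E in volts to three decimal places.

For a concentration cell E°cell = 0. The 0.045 M side is the cathode (reduction is favoured where [Cr²⁺] is higher).
With n = 2, E = −(0.0592/2) log([Cr²⁺]ₐₙ/[Cr²⁺]꜀ₐₜ) = −(0.0592/2) log(0.0015/0.045) = −(0.0592/2)(-1.477) = +0.044 V.

+0.044 V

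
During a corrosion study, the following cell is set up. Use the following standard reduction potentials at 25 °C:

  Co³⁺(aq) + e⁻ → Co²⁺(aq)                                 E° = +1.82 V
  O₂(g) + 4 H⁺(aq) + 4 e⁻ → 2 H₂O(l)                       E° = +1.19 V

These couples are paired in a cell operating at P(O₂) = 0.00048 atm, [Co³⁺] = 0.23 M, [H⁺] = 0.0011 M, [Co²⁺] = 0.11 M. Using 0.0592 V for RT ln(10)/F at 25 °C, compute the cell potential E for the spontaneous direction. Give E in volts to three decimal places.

Co³⁺/Co²⁺ is the cathode (higher E°), O₂/H₂O the anode: E°cell = +1.82 − (+1.19) = +0.63 V, n = 4.
Overall: 4 Co³⁺(aq) + 2 H₂O(l) → 4 Co²⁺(aq) + O₂(g) + 4 H⁺(aq)
Q = [Co²⁺]^4·P(O₂)·[H⁺]^4 / ([Co³⁺]^4); log Q = -16.435.
E = E° − (0.0592/n) log Q = +0.63 − (0.0592/4)(-16.435) = +0.873 V.

+0.873 V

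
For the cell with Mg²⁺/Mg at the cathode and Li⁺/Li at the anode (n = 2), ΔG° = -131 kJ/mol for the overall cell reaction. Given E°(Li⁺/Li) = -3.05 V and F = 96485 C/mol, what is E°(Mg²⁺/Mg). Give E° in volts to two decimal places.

E°cell = −ΔG°/(nF) = −(-131×10³)/((2)(96485)) = +0.679 V.
Since Mg²⁺/Mg is the cathode and Li⁺/Li the anode, E°cell = E°(Mg²⁺/Mg) − E°(Li⁺/Li).
So E°(Mg²⁺/Mg) = E°cell + E°(Li⁺/Li) = +0.679 + (-3.05) = -2.37 V.

-2.37 V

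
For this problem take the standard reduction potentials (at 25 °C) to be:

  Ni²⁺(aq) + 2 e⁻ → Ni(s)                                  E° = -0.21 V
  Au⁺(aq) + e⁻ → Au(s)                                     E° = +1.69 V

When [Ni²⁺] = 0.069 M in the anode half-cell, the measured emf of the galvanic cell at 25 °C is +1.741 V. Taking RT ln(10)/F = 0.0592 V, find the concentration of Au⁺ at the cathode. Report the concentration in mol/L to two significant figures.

0.00054 M

Au⁺/Au is the cathode, Ni²⁺/Ni the anode: E°cell = +1.90 V, n = 2.
Overall reaction: 2 Au⁺(aq) + Ni(s) → 2 Au(s) + Ni²⁺(aq); Q = [Ni²⁺]^1/[Au⁺]^2.
From E = E° − (0.0592/n) log Q: log Q = (E° − E)·n/0.0592 = (+1.90 − (+1.741))·2/0.0592 = 5.3716.
So 2·log[Au⁺] = 1·log(0.069) − log Q = -1.1612 − (5.3716) = -6.5328; log[Au⁺] = -6.5328 / 2 = -3.2664; [Au⁺] = 10^(-3.2664) ≈ 0.00054 M.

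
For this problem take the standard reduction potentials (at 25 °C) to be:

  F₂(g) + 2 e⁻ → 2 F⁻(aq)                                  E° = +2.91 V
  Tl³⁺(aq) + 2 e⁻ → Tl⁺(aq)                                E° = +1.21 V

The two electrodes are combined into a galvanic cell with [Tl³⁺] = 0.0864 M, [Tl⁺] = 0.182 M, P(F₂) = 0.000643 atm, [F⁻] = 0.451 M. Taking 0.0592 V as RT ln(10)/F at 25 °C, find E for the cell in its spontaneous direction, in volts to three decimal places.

F₂/F⁻ is the cathode (higher E°), Tl³⁺/Tl⁺ the anode: E°cell = +2.91 − (+1.21) = +1.70 V, n = 2.
Overall: F₂(g) + Tl⁺(aq) → 2 F⁻(aq) + Tl³⁺(aq)
Q = [F⁻]^2·[Tl³⁺] / (P(F₂)·[Tl⁺]); log Q = 2.177.
E = E° − (0.0592/n) log Q = +1.70 − (0.0592/2)(2.177) = +1.636 V.

+1.636 V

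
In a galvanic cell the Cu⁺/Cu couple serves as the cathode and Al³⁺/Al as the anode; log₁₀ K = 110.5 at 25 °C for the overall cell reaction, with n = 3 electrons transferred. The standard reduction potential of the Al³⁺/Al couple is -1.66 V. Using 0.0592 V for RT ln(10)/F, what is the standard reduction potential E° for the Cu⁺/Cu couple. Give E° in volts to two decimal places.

E°cell = (0.0592/n)·log K = (0.0592/3)(110.5) = +2.181 V.
Since Cu⁺/Cu is the cathode and Al³⁺/Al the anode, E°cell = E°(Cu⁺/Cu) − E°(Al³⁺/Al).
So E°(Cu⁺/Cu) = E°cell + E°(Al³⁺/Al) = +2.181 + (-1.66) = +0.52 V.

+0.52 V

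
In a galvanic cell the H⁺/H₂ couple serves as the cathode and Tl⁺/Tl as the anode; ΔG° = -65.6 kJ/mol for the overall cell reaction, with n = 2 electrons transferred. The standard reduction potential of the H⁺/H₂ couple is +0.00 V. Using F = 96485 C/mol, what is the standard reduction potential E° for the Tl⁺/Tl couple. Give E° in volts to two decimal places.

-0.34 V

E°cell = −ΔG°/(nF) = −(-65.6×10³)/((2)(96485)) = +0.340 V.
Since H⁺/H₂ is the cathode and Tl⁺/Tl the anode, E°cell = E°(H⁺/H₂) − E°(Tl⁺/Tl).
So E°(Tl⁺/Tl) = E°(H⁺/H₂) − E°cell = (+0.00) − (+0.340) = -0.34 V.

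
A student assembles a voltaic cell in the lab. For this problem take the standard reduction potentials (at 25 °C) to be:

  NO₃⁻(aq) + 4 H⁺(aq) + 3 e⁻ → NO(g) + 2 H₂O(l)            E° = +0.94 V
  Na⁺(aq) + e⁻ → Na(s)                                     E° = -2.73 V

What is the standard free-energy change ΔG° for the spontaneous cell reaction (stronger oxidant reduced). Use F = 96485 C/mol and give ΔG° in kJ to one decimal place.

NO₃⁻/NO (E° = +0.94 V) is the cathode; Na⁺/Na (E° = -2.73 V) is the anode, so E°cell = +3.67 V.
Balancing electrons gives n = 3 (lcm of 3 and 1).
ΔG° = −nFE° = −(3)(96485)(+3.67) = -1,062,300 J = -1062.3 kJ.

-1062.3 kJ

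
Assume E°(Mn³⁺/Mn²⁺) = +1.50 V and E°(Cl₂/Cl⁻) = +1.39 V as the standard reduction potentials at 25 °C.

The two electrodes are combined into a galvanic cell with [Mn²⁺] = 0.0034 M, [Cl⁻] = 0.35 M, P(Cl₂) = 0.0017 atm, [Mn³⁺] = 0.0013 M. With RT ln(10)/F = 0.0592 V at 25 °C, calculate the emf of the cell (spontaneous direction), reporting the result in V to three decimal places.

+0.140 V

Mn³⁺/Mn²⁺ is the cathode (higher E°), Cl₂/Cl⁻ the anode: E°cell = +1.50 − (+1.39) = +0.11 V, n = 2.
Overall: 2 Mn³⁺(aq) + 2 Cl⁻(aq) → 2 Mn²⁺(aq) + Cl₂(g)
Q = [Mn²⁺]^2·P(Cl₂) / ([Mn³⁺]^2·[Cl⁻]^2); log Q = -1.023.
E = E° − (0.0592/n) log Q = +0.11 − (0.0592/2)(-1.023) = +0.140 V.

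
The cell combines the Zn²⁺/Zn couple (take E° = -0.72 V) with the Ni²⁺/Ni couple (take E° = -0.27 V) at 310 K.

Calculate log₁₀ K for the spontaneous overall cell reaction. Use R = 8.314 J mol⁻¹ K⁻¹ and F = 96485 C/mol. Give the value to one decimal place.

Cathode: Ni²⁺/Ni; anode: Zn²⁺/Zn. E°cell = (-0.27) − (-0.72) = +0.45 V, with n = 2.
ΔG° = −nFE° = −RT ln K, so ln K = nFE°/(RT) = (2)(96485)(+0.45) / ((8.314)(310)) = 33.692.
log₁₀ K = 33.692 / ln 10 = 14.6.

14.6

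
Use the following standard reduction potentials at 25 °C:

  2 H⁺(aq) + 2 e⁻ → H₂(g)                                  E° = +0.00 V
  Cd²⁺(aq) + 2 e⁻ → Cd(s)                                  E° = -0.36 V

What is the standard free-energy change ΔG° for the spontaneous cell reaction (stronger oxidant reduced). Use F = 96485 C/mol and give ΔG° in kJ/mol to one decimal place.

H⁺/H₂ (E° = +0.00 V) is the cathode; Cd²⁺/Cd (E° = -0.36 V) is the anode, so E°cell = +0.36 V.
Balancing electrons gives n = 2 (lcm of 2 and 2).
ΔG° = −nFE° = −(2)(96485)(+0.36) = -69,469 J = -69.5 kJ/mol.

-69.5 kJ/mol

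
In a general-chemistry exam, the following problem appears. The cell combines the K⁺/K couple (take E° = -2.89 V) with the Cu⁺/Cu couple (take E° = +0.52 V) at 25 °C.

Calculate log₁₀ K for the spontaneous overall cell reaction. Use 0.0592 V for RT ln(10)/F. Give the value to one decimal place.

Cathode: Cu⁺/Cu; anode: K⁺/K. E°cell = +3.41 V, n = 1.
log K = nE°cell / 0.0592 = (1)(+3.41) / 0.0592 = 57.6.

57.6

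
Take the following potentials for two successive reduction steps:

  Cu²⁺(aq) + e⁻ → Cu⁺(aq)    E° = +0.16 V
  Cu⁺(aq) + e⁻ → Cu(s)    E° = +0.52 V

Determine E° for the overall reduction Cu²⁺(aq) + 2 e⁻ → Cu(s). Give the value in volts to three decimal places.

Standard free energies of sequential steps add: ΔG°₃ = ΔG°₁ + ΔG°₂, so n₃E°₃ = n₁E°₁ + n₂E°₂.
E°₃ = (1×+0.16 + 1×+0.52) / 2 = (+0.680) / 2 = +0.340 V.

+0.340 V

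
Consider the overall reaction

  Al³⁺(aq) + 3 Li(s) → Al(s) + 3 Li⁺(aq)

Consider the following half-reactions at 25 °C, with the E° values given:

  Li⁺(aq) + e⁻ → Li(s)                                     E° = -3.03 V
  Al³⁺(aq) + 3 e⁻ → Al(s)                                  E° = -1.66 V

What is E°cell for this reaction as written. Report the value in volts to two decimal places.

The Al³⁺/Al couple has the higher reduction potential, so it is the cathode; Li⁺/Li is oxidised at the anode.
E°cell = E°(cathode) − E°(anode) = (-1.66) − (-3.03) = +1.37 V.
Since E°cell > 0, the reaction is spontaneous under standard conditions.

+1.37 V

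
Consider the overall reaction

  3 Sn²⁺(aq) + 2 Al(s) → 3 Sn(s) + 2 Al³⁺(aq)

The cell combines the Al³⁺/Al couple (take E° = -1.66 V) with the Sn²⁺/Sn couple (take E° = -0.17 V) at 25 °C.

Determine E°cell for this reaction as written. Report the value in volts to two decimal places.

The Sn²⁺/Sn couple has the higher reduction potential, so it is the cathode; Al³⁺/Al is oxidised at the anode.
E°cell = E°(cathode) − E°(anode) = (-0.17) − (-1.66) = +1.49 V.
Since E°cell > 0, the reaction is spontaneous under standard conditions.

+1.49 V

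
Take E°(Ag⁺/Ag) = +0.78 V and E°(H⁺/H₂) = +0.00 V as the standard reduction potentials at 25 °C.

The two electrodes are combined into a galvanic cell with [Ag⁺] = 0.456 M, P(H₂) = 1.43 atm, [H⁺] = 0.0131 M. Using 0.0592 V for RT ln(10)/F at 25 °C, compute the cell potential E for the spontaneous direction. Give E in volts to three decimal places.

Ag⁺/Ag is the cathode (higher E°), H⁺/H₂ the anode: E°cell = +0.78 − (+0.00) = +0.78 V, n = 2.
Overall: 2 Ag⁺(aq) + H₂(g) → 2 Ag(s) + 2 H⁺(aq)
Q = [H⁺]^2 / ([Ag⁺]^2·P(H₂)); log Q = -3.239.
E = E° − (0.0592/n) log Q = +0.78 − (0.0592/2)(-3.239) = +0.876 V.

+0.876 V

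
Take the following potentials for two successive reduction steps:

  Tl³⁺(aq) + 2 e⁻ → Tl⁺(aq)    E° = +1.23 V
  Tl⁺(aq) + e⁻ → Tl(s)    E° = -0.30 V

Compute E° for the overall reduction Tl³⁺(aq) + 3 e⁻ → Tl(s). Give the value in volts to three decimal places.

Since ΔG° = −nFE° is additive over sequential reductions, n₃E°₃ = n₁E°₁ + n₂E°₂.
E°₃ = (2×+1.23 + 1×-0.30) / 3 = (+2.160) / 3 = +0.720 V.
Simply averaging or adding the two E° values would be wrong; the electron-weighted sum is required.

+0.720 V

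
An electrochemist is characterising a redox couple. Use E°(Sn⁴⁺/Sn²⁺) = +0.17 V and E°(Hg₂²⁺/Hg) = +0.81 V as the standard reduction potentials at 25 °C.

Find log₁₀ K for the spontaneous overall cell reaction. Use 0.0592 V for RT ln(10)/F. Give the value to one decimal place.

21.6

Cathode: Hg₂²⁺/Hg; anode: Sn⁴⁺/Sn²⁺. E°cell = +0.64 V, n = 2.
log K = nE°cell / 0.0592 = (2)(+0.64) / 0.0592 = 21.6.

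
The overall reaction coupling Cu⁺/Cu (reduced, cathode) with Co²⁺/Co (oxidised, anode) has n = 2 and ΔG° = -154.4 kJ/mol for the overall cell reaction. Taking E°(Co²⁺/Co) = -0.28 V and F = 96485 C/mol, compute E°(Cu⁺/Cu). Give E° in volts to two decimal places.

E°cell = −ΔG°/(nF) = −(-154.4×10³)/((2)(96485)) = +0.800 V.
Since Cu⁺/Cu is the cathode and Co²⁺/Co the anode, E°cell = E°(Cu⁺/Cu) − E°(Co²⁺/Co).
So E°(Cu⁺/Cu) = E°cell + E°(Co²⁺/Co) = +0.800 + (-0.28) = +0.52 V.

+0.52 V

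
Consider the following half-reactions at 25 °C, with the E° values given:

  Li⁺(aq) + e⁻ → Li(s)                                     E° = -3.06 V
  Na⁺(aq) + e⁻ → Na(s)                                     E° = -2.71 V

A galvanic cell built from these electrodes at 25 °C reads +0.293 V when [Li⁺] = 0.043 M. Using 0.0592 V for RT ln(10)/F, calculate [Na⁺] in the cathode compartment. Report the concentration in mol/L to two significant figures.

Na⁺/Na is the cathode, Li⁺/Li the anode: E°cell = +0.35 V, n = 1.
Overall reaction: Na⁺(aq) + Li(s) → Na(s) + Li⁺(aq); Q = [Li⁺]^1/[Na⁺]^1.
From E = E° − (0.0592/n) log Q: log Q = (E° − E)·n/0.0592 = (+0.35 − (+0.293))·1/0.0592 = 0.9628.
So 1·log[Na⁺] = 1·log(0.043) − log Q = -1.3665 − (0.9628) = -2.3293; [Na⁺] = 10^(-2.3293) ≈ 0.0047 M.

0.0047 M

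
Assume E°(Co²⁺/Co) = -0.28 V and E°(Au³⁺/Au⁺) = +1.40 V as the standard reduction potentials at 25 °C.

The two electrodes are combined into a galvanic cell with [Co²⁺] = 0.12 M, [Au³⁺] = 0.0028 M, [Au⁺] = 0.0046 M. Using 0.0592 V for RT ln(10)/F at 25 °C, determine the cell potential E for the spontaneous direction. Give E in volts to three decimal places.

+1.701 V

Au³⁺/Au⁺ is the cathode (higher E°), Co²⁺/Co the anode: E°cell = +1.40 − (-0.28) = +1.68 V, n = 2.
Overall: Au³⁺(aq) + Co(s) → Au⁺(aq) + Co²⁺(aq)
Q = [Au⁺]·[Co²⁺] / ([Au³⁺]); log Q = -0.705.
E = E° − (0.0592/n) log Q = +1.68 − (0.0592/2)(-0.705) = +1.701 V.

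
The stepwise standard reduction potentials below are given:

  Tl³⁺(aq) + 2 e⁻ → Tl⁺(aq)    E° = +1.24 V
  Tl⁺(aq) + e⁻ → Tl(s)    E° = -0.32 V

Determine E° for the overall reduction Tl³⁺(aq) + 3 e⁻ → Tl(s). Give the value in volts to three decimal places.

+0.720 V

Since ΔG° = −nFE° is additive over sequential reductions, n₃E°₃ = n₁E°₁ + n₂E°₂.
E°₃ = (2×+1.24 + 1×-0.32) / 3 = (+2.160) / 3 = +0.720 V.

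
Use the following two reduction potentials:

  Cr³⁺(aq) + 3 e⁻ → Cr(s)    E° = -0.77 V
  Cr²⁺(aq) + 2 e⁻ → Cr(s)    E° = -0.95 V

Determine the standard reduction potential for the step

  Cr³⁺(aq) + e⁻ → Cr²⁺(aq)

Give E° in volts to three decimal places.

-0.410 V

Sequential free energies add, so n₃E°₃ = n₁E°₁ + n₂E°₂.
With n₃ = 3, and the known step contributing 2×(-0.95) V, the unknown satisfies 1·E° = 3×(-0.77) − 2×(-0.95) = -0.410.
E° = -0.410 / 1 = -0.410 V.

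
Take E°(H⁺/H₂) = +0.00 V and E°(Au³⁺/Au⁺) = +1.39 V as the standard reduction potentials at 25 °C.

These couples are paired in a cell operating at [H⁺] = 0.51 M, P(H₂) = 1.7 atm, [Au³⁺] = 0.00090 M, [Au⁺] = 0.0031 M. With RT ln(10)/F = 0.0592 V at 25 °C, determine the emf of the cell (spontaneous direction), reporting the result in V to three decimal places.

Au³⁺/Au⁺ is the cathode (higher E°), H⁺/H₂ the anode: E°cell = +1.39 − (+0.00) = +1.39 V, n = 2.
Overall: Au³⁺(aq) + H₂(g) → Au⁺(aq) + 2 H⁺(aq)
Q = [Au⁺]·[H⁺]^2 / ([Au³⁺]·P(H₂)); log Q = -0.278.
E = E° − (0.0592/n) log Q = +1.39 − (0.0592/2)(-0.278) = +1.398 V.

+1.398 V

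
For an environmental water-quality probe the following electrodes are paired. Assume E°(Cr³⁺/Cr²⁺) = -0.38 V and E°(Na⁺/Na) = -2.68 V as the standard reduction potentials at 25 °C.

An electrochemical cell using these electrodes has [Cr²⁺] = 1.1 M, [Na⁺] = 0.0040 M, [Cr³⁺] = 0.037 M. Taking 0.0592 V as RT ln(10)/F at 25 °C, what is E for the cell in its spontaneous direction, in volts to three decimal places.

Cr³⁺/Cr²⁺ is the cathode (higher E°), Na⁺/Na the anode: E°cell = -0.38 − (-2.68) = +2.30 V, n = 1.
Overall: Cr³⁺(aq) + Na(s) → Cr²⁺(aq) + Na⁺(aq)
Q = [Cr²⁺]·[Na⁺] / ([Cr³⁺]); log Q = -0.925.
E = E° − (0.0592/n) log Q = +2.30 − (0.0592/1)(-0.925) = +2.355 V.

+2.355 V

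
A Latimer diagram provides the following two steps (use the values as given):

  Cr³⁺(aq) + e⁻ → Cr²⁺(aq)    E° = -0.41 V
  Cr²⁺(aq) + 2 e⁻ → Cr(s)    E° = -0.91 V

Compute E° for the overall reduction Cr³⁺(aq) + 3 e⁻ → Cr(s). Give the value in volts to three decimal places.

Since ΔG° = −nFE° is additive over sequential reductions, n₃E°₃ = n₁E°₁ + n₂E°₂.
E°₃ = (1×-0.41 + 2×-0.91) / 3 = (-2.230) / 3 = -0.743 V.
Simply averaging or adding the two E° values would be wrong; the electron-weighted sum is required.

-0.743 V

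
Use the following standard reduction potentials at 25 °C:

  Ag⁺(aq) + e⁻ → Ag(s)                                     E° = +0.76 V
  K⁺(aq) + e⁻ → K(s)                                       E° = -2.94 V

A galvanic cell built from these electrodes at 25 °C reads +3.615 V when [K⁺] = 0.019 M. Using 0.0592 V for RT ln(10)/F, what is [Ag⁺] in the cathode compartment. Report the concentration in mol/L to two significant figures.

0.00070 M

Ag⁺/Ag is the cathode, K⁺/K the anode: E°cell = +3.70 V, n = 1.
Overall reaction: Ag⁺(aq) + K(s) → Ag(s) + K⁺(aq); Q = [K⁺]^1/[Ag⁺]^1.
From E = E° − (0.0592/n) log Q: log Q = (E° − E)·n/0.0592 = (+3.70 − (+3.615))·1/0.0592 = 1.4358.
So 1·log[Ag⁺] = 1·log(0.019) − log Q = -1.7212 − (1.4358) = -3.1570; [Ag⁺] = 10^(-3.1570) ≈ 0.00070 M.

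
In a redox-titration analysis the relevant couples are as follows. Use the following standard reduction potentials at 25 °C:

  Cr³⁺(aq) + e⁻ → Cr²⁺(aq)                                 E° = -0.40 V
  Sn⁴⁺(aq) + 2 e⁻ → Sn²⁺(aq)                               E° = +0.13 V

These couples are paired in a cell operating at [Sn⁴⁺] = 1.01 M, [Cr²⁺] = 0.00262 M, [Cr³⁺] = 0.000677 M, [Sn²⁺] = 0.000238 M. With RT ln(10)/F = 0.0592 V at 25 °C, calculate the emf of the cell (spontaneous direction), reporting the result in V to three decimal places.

Sn⁴⁺/Sn²⁺ is the cathode (higher E°), Cr³⁺/Cr²⁺ the anode: E°cell = +0.13 − (-0.40) = +0.53 V, n = 2.
Overall: Sn⁴⁺(aq) + 2 Cr²⁺(aq) → Sn²⁺(aq) + 2 Cr³⁺(aq)
Q = [Sn²⁺]·[Cr³⁺]^2 / ([Sn⁴⁺]·[Cr²⁺]^2); log Q = -4.803.
E = E° − (0.0592/n) log Q = +0.53 − (0.0592/2)(-4.803) = +0.672 V.

+0.672 V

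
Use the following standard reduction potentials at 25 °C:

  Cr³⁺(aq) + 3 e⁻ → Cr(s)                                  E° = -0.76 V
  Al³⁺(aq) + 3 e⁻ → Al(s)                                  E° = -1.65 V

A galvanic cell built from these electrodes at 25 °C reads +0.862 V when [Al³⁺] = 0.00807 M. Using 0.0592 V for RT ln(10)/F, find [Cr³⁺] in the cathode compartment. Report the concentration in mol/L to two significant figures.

Cr³⁺/Cr is the cathode, Al³⁺/Al the anode: E°cell = +0.89 V, n = 3.
Overall reaction: Cr³⁺(aq) + Al(s) → Cr(s) + Al³⁺(aq); Q = [Al³⁺]^1/[Cr³⁺]^1.
From E = E° − (0.0592/n) log Q: log Q = (E° − E)·n/0.0592 = (+0.89 − (+0.862))·3/0.0592 = 1.4189.
So 1·log[Cr³⁺] = 1·log(0.00807) − log Q = -2.0931 − (1.4189) = -3.5120; [Cr³⁺] = 10^(-3.5120) ≈ 0.00031 M.

0.00031 M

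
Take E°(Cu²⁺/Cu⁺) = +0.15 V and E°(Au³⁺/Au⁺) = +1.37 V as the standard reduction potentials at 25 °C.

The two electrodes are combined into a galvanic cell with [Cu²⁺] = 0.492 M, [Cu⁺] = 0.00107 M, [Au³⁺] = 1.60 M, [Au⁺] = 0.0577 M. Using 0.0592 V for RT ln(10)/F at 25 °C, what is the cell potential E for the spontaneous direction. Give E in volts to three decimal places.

Au³⁺/Au⁺ is the cathode (higher E°), Cu²⁺/Cu⁺ the anode: E°cell = +1.37 − (+0.15) = +1.22 V, n = 2.
Overall: Au³⁺(aq) + 2 Cu⁺(aq) → Au⁺(aq) + 2 Cu²⁺(aq)
Q = [Au⁺]·[Cu²⁺]^2 / ([Au³⁺]·[Cu⁺]^2); log Q = 3.882.
E = E° − (0.0592/n) log Q = +1.22 − (0.0592/2)(3.882) = +1.105 V.

+1.105 V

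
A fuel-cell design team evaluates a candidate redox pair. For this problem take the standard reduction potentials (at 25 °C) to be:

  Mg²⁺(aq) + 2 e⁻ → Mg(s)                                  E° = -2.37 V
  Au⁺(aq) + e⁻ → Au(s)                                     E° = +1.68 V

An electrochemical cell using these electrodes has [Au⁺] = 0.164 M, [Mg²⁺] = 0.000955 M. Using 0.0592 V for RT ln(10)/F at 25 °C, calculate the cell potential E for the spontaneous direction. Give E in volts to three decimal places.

Au⁺/Au is the cathode (higher E°), Mg²⁺/Mg the anode: E°cell = +1.68 − (-2.37) = +4.05 V, n = 2.
Overall: 2 Au⁺(aq) + Mg(s) → 2 Au(s) + Mg²⁺(aq)
Q = [Mg²⁺] / ([Au⁺]^2); log Q = -1.450.
E = E° − (0.0592/n) log Q = +4.05 − (0.0592/2)(-1.450) = +4.093 V.

+4.093 V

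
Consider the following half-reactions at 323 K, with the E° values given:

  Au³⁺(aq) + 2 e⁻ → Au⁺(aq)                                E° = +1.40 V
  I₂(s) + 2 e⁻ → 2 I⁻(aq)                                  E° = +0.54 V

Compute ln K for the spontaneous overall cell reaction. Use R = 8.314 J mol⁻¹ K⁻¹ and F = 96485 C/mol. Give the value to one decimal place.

61.8

Cathode: Au³⁺/Au⁺; anode: I₂/I⁻. E°cell = (+1.40) − (+0.54) = +0.86 V, with n = 2.
ΔG° = −nFE° = −RT ln K, so ln K = nFE°/(RT) = (2)(96485)(+0.86) / ((8.314)(323)) = 61.798.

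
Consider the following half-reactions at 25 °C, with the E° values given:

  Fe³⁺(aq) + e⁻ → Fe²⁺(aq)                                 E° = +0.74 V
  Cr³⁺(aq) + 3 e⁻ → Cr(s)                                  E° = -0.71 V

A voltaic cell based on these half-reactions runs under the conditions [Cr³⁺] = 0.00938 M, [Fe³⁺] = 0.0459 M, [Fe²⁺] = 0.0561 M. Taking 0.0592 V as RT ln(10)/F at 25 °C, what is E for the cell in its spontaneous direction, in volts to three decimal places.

Fe³⁺/Fe²⁺ is the cathode (higher E°), Cr³⁺/Cr the anode: E°cell = +0.74 − (-0.71) = +1.45 V, n = 3.
Overall: 3 Fe³⁺(aq) + Cr(s) → 3 Fe²⁺(aq) + Cr³⁺(aq)
Q = [Fe²⁺]^3·[Cr³⁺] / ([Fe³⁺]^3); log Q = -1.766.
E = E° − (0.0592/n) log Q = +1.45 − (0.0592/3)(-1.766) = +1.485 V.

+1.485 V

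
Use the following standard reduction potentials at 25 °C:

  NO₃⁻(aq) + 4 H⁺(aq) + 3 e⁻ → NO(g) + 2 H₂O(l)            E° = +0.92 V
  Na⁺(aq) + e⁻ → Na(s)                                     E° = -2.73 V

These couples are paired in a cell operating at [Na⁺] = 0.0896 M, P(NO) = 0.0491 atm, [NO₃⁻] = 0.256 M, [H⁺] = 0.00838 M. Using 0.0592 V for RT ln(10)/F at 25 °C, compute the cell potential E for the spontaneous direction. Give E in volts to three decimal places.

+3.562 V

NO₃⁻/NO is the cathode (higher E°), Na⁺/Na the anode: E°cell = +0.92 − (-2.73) = +3.65 V, n = 3.
Overall: NO₃⁻(aq) + 4 H⁺(aq) + 3 Na(s) → NO(g) + 2 H₂O(l) + 3 Na⁺(aq)
Q = P(NO)·[Na⁺]^3 / ([NO₃⁻]·[H⁺]^4); log Q = 4.447.
E = E° − (0.0592/n) log Q = +3.65 − (0.0592/3)(4.447) = +3.562 V.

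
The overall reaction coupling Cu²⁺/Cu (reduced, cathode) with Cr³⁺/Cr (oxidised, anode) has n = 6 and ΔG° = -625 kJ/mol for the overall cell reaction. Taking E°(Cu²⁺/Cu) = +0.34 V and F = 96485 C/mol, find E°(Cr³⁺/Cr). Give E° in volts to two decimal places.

-0.74 V

E°cell = −ΔG°/(nF) = −(-625×10³)/((6)(96485)) = +1.080 V.
Since Cu²⁺/Cu is the cathode and Cr³⁺/Cr the anode, E°cell = E°(Cu²⁺/Cu) − E°(Cr³⁺/Cr).
So E°(Cr³⁺/Cr) = E°(Cu²⁺/Cu) − E°cell = (+0.34) − (+1.080) = -0.74 V.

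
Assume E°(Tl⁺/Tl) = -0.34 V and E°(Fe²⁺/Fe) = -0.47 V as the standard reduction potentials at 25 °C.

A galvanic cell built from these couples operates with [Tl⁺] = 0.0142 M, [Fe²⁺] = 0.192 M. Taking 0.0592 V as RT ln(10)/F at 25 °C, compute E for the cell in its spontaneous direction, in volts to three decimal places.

+0.042 V

Tl⁺/Tl is the cathode (higher E°), Fe²⁺/Fe the anode: E°cell = -0.34 − (-0.47) = +0.13 V, n = 2.
Overall: 2 Tl⁺(aq) + Fe(s) → 2 Tl(s) + Fe²⁺(aq)
Q = [Fe²⁺] / ([Tl⁺]^2); log Q = 2.979.
E = E° − (0.0592/n) log Q = +0.13 − (0.0592/2)(2.979) = +0.042 V.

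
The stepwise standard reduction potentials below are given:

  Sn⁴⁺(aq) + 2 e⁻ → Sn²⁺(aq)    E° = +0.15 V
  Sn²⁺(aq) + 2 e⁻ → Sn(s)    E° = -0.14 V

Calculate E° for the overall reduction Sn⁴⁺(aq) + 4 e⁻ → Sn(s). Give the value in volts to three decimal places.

Adding the free-energy changes (−nFE°) of the two steps gives −n₃FE°₃ = −n₁FE°₁ − n₂FE°₂.
E°₃ = (2×+0.15 + 2×-0.14) / 4 = (+0.020) / 4 = +0.005 V.

+0.005 V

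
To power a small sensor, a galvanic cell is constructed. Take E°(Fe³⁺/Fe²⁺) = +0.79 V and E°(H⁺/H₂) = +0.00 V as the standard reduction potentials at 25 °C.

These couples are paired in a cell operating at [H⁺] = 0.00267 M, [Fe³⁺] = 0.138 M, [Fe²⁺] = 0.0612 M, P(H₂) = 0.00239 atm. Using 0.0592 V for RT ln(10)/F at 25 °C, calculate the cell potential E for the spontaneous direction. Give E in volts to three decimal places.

Fe³⁺/Fe²⁺ is the cathode (higher E°), H⁺/H₂ the anode: E°cell = +0.79 − (+0.00) = +0.79 V, n = 2.
Overall: 2 Fe³⁺(aq) + H₂(g) → 2 Fe²⁺(aq) + 2 H⁺(aq)
Q = [Fe²⁺]^2·[H⁺]^2 / ([Fe³⁺]^2·P(H₂)); log Q = -3.232.
E = E° − (0.0592/n) log Q = +0.79 − (0.0592/2)(-3.232) = +0.886 V.

+0.886 V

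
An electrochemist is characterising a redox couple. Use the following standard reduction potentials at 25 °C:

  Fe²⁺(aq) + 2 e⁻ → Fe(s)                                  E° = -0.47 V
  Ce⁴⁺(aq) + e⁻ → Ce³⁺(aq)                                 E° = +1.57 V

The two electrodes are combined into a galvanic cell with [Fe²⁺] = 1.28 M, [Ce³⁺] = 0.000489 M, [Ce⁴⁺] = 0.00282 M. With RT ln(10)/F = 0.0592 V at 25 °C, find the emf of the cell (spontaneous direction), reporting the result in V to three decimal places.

Ce⁴⁺/Ce³⁺ is the cathode (higher E°), Fe²⁺/Fe the anode: E°cell = +1.57 − (-0.47) = +2.04 V, n = 2.
Overall: 2 Ce⁴⁺(aq) + Fe(s) → 2 Ce³⁺(aq) + Fe²⁺(aq)
Q = [Ce³⁺]^2·[Fe²⁺] / ([Ce⁴⁺]^2); log Q = -1.415.
E = E° − (0.0592/n) log Q = +2.04 − (0.0592/2)(-1.415) = +2.082 V.

+2.082 V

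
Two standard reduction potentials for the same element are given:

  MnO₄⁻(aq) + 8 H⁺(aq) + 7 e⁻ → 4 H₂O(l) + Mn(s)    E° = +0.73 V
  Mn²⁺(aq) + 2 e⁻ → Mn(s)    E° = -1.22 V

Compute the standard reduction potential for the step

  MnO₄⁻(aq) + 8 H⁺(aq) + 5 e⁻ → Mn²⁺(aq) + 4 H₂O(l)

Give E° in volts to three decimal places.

+1.510 V

Sequential free energies add, so n₃E°₃ = n₁E°₁ + n₂E°₂.
With n₃ = 7, and the known step contributing 2×(-1.22) V, the unknown satisfies 5·E° = 7×(+0.73) − 2×(-1.22) = +7.550.
E° = +7.550 / 5 = +1.510 V.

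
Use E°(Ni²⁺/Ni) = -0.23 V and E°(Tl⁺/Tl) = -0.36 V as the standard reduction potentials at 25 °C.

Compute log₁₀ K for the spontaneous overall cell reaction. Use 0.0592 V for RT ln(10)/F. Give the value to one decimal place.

Cathode: Ni²⁺/Ni; anode: Tl⁺/Tl. E°cell = +0.13 V, n = 2.
log K = nE°cell / 0.0592 = (2)(+0.13) / 0.0592 = 4.4.

4.4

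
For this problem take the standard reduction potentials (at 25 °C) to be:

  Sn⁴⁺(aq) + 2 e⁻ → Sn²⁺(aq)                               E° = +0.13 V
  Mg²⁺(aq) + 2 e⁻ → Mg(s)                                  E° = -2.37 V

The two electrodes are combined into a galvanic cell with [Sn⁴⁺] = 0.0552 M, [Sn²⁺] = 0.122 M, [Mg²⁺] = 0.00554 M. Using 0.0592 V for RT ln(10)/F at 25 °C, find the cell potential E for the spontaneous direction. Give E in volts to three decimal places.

Sn⁴⁺/Sn²⁺ is the cathode (higher E°), Mg²⁺/Mg the anode: E°cell = +0.13 − (-2.37) = +2.50 V, n = 2.
Overall: Sn⁴⁺(aq) + Mg(s) → Sn²⁺(aq) + Mg²⁺(aq)
Q = [Sn²⁺]·[Mg²⁺] / ([Sn⁴⁺]); log Q = -1.912.
E = E° − (0.0592/n) log Q = +2.50 − (0.0592/2)(-1.912) = +2.557 V.

+2.557 V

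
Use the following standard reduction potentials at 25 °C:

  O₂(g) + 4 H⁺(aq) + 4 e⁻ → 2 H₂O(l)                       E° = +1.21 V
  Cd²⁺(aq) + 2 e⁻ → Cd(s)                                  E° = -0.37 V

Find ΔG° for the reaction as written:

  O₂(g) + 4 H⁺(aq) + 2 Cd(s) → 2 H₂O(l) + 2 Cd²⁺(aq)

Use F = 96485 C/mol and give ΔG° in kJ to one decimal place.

As written, O₂/H₂O is reduced (cathode) and Cd²⁺/Cd is oxidised (anode), so E°cell = (+1.21) − (-0.37) = +1.58 V.
Balancing electrons gives n = 4.
ΔG° = −nFE° = −(4)(96485)(+1.58) = -609,785 J = -609.8 kJ.

-609.8 kJ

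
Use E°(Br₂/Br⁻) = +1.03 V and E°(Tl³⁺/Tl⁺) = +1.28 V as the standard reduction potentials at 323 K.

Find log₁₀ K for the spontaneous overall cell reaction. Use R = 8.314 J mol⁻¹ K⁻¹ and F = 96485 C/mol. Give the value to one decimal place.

7.8

Cathode: Tl³⁺/Tl⁺; anode: Br₂/Br⁻. E°cell = (+1.28) − (+1.03) = +0.25 V, with n = 2.
ΔG° = −nFE° = −RT ln K, so ln K = nFE°/(RT) = (2)(96485)(+0.25) / ((8.314)(323)) = 17.965.
log₁₀ K = 17.965 / ln 10 = 7.8.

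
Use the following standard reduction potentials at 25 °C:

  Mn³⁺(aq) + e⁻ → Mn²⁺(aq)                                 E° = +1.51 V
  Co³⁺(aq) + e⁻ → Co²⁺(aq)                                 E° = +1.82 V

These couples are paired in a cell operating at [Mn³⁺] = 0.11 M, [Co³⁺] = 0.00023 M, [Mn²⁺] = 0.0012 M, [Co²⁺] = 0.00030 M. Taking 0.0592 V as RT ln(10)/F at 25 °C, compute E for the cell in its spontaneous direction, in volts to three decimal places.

Co³⁺/Co²⁺ is the cathode (higher E°), Mn³⁺/Mn²⁺ the anode: E°cell = +1.82 − (+1.51) = +0.31 V, n = 1.
Overall: Co³⁺(aq) + Mn²⁺(aq) → Co²⁺(aq) + Mn³⁺(aq)
Q = [Co²⁺]·[Mn³⁺] / ([Co³⁺]·[Mn²⁺]); log Q = 2.078.
E = E° − (0.0592/n) log Q = +0.31 − (0.0592/1)(2.078) = +0.187 V.

+0.187 V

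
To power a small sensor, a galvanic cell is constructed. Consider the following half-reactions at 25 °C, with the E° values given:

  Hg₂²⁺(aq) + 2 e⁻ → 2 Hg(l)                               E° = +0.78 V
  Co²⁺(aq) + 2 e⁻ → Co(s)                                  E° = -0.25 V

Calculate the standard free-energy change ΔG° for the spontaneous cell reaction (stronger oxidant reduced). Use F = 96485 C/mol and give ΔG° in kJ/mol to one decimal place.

Hg₂²⁺/Hg (E° = +0.78 V) is the cathode; Co²⁺/Co (E° = -0.25 V) is the anode, so E°cell = +1.03 V.
Balancing electrons gives n = 2 (lcm of 2 and 2).
ΔG° = −nFE° = −(2)(96485)(+1.03) = -198,759 J = -198.8 kJ/mol.

-198.8 kJ/mol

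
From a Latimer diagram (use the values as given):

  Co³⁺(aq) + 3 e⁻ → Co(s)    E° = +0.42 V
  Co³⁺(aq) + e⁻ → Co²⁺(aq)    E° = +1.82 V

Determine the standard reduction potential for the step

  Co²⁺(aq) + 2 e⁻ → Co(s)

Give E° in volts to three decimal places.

-0.280 V

Sequential free energies add, so n₃E°₃ = n₁E°₁ + n₂E°₂.
With n₃ = 3, and the known step contributing 1×(+1.82) V, the unknown satisfies 2·E° = 3×(+0.42) − 1×(+1.82) = -0.560.
E° = -0.560 / 2 = -0.280 V.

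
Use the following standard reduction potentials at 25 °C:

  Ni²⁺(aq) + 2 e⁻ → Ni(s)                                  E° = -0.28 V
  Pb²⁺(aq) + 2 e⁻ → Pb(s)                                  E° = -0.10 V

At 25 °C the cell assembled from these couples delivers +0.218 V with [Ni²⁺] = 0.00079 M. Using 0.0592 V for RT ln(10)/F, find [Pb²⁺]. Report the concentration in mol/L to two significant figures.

Pb²⁺/Pb is the cathode, Ni²⁺/Ni the anode: E°cell = +0.18 V, n = 2.
Overall reaction: Pb²⁺(aq) + Ni(s) → Pb(s) + Ni²⁺(aq); Q = [Ni²⁺]^1/[Pb²⁺]^1.
From E = E° − (0.0592/n) log Q: log Q = (E° − E)·n/0.0592 = (+0.18 − (+0.218))·2/0.0592 = -1.2838.
So 1·log[Pb²⁺] = 1·log(0.00079) − log Q = -3.1024 − (-1.2838) = -1.8186; [Pb²⁺] = 10^(-1.8186) ≈ 0.015 M.

0.015 M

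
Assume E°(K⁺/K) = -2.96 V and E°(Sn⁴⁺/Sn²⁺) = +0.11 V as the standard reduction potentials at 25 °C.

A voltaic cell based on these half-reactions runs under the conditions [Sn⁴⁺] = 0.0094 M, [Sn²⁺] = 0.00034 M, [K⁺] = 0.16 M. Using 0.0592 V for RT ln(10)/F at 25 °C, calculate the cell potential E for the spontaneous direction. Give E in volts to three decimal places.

Sn⁴⁺/Sn²⁺ is the cathode (higher E°), K⁺/K the anode: E°cell = +0.11 − (-2.96) = +3.07 V, n = 2.
Overall: Sn⁴⁺(aq) + 2 K(s) → Sn²⁺(aq) + 2 K⁺(aq)
Q = [Sn²⁺]·[K⁺]^2 / ([Sn⁴⁺]); log Q = -3.033.
E = E° − (0.0592/n) log Q = +3.07 − (0.0592/2)(-3.033) = +3.160 V.

+3.160 V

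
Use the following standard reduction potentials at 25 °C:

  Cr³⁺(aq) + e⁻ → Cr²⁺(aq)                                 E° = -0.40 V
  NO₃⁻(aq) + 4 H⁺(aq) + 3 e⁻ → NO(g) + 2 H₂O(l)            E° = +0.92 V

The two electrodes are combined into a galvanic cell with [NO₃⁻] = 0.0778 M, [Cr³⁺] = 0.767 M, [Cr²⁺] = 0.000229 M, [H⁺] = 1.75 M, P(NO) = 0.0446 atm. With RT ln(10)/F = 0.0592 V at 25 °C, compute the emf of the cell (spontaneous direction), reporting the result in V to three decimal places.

NO₃⁻/NO is the cathode (higher E°), Cr³⁺/Cr²⁺ the anode: E°cell = +0.92 − (-0.40) = +1.32 V, n = 3.
Overall: NO₃⁻(aq) + 4 H⁺(aq) + 3 Cr²⁺(aq) → NO(g) + 2 H₂O(l) + 3 Cr³⁺(aq)
Q = P(NO)·[Cr³⁺]^3 / ([NO₃⁻]·[H⁺]^4·[Cr²⁺]^3); log Q = 9.361.
E = E° − (0.0592/n) log Q = +1.32 − (0.0592/3)(9.361) = +1.135 V.

+1.135 V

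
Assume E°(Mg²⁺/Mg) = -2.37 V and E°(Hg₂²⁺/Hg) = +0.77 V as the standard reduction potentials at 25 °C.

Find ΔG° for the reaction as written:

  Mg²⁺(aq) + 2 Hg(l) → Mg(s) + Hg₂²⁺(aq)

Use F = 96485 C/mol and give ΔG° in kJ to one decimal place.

+605.9 kJ

As written, Mg²⁺/Mg is reduced (cathode) and Hg₂²⁺/Hg is oxidised (anode), so E°cell = (-2.37) − (+0.77) = -3.14 V.
Balancing electrons gives n = 2.
ΔG° = −nFE° = −(2)(96485)(-3.14) = 605,926 J = +605.9 kJ.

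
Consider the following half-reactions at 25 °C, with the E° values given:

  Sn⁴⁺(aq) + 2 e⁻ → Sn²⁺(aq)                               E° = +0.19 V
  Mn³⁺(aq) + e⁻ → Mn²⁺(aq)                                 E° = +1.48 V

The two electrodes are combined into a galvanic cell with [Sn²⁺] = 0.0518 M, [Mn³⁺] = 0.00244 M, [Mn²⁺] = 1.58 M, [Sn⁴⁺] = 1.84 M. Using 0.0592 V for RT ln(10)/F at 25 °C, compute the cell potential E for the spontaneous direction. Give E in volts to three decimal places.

Mn³⁺/Mn²⁺ is the cathode (higher E°), Sn⁴⁺/Sn²⁺ the anode: E°cell = +1.48 − (+0.19) = +1.29 V, n = 2.
Overall: 2 Mn³⁺(aq) + Sn²⁺(aq) → 2 Mn²⁺(aq) + Sn⁴⁺(aq)
Q = [Mn²⁺]^2·[Sn⁴⁺] / ([Mn³⁺]^2·[Sn²⁺]); log Q = 7.173.
E = E° − (0.0592/n) log Q = +1.29 − (0.0592/2)(7.173) = +1.078 V.

+1.078 V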